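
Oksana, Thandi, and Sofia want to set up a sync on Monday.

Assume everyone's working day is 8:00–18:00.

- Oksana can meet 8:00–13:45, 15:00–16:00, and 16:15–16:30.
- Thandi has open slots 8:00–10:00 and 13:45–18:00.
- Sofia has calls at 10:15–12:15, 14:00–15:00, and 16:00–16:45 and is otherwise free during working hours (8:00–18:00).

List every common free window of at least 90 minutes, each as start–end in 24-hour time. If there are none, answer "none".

08:00–10:00

Sofia free within 08:00–18:00: 08:00–10:15, 12:15–14:00, 15:00–16:00, 16:45–18:00.
Oksana ∩ Thandi: 08:00–10:00, 15:00–16:00, 16:15–16:30.
Oksana ∩ Thandi ∩ Sofia: 08:00–10:00, 15:00–16:00.
Windows ≥ 90 min: 08:00–10:00.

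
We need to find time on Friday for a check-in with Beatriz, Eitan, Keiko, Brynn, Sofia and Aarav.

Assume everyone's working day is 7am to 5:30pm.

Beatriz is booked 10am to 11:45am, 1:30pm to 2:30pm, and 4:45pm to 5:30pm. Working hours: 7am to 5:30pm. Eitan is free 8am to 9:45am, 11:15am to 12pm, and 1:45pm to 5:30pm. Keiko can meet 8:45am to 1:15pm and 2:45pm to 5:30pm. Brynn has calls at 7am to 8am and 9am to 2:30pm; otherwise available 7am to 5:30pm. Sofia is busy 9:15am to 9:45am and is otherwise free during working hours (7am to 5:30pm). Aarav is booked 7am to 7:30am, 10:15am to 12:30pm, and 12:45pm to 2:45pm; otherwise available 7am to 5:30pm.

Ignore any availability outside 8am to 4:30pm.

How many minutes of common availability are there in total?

Beatriz free within 07:00–17:30: 07:00–10:00, 11:45–13:30, 14:30–16:45.
Brynn free within 07:00–17:30: 08:00–09:00, 14:30–17:30.
Sofia free within 07:00–17:30: 07:00–09:15, 09:45–17:30.
Aarav free within 07:00–17:30: 07:30–10:15, 12:30–12:45, 14:45–17:30.
Beatriz ∩ Eitan: 08:00–09:45, 11:45–12:00, 14:30–16:45.
Beatriz ∩ Eitan ∩ Keiko: 08:45–09:45, 11:45–12:00, 14:45–16:45.
Beatriz ∩ Eitan ∩ Keiko ∩ Brynn: 08:45–09:00, 14:45–16:45.
Beatriz ∩ Eitan ∩ Keiko ∩ Brynn ∩ Sofia: 08:45–09:00, 14:45–16:45.
Beatriz ∩ Eitan ∩ Keiko ∩ Brynn ∩ Sofia ∩ Aarav: 08:45–09:00, 14:45–16:45.
Restricted to 08:00–16:30: 08:45–09:00, 14:45–16:30.
Total common minutes: 15 + 105 = 120.

120 minutes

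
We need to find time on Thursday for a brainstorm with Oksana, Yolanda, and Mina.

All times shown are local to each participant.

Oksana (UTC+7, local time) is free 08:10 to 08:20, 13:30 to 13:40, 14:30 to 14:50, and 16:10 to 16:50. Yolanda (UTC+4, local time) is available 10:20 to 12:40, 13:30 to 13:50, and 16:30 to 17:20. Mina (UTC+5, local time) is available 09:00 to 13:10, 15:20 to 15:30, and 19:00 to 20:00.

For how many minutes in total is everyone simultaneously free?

30 minutes

Oksana → UTC: 01:10–01:20, 06:30–06:40, 07:30–07:50, 09:10–09:50.
Yolanda → UTC: 06:20–08:40, 09:30–09:50, 12:30–13:20.
Mina → UTC: 04:00–08:10, 10:20–10:30, 14:00–15:00.
Oksana ∩ Yolanda: 06:30–06:40, 07:30–07:50, 09:30–09:50.
Oksana ∩ Yolanda ∩ Mina: 06:30–06:40, 07:30–07:50.
Total common minutes: 10 + 20 = 30.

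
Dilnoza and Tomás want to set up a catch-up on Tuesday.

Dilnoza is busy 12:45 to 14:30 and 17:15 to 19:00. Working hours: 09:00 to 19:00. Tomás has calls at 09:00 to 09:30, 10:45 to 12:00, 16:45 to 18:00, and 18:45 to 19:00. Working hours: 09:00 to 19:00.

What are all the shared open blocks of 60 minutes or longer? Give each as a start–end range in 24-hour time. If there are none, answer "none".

09:30–10:45, 14:30–16:45

Dilnoza free within 09:00–19:00: 09:00–12:45, 14:30–17:15.
Tomás free within 09:00–19:00: 09:30–10:45, 12:00–16:45, 18:00–18:45.
Dilnoza ∩ Tomás: 09:30–10:45, 12:00–12:45, 14:30–16:45.
Windows ≥ 60 min: 09:30–10:45, 14:30–16:45.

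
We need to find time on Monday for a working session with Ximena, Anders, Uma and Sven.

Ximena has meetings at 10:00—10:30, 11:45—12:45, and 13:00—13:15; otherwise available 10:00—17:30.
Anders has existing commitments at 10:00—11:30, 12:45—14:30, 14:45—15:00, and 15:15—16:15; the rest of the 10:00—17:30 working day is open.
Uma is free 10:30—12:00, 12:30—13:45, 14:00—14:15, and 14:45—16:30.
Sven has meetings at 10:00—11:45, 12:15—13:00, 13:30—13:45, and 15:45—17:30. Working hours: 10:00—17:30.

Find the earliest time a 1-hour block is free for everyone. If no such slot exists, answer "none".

Ximena free within 10:00–17:30: 10:30–11:45, 12:45–13:00, 13:15–17:30.
Anders free within 10:00–17:30: 11:30–12:45, 14:30–14:45, 15:00–15:15, 16:15–17:30.
Sven free within 10:00–17:30: 11:45–12:15, 13:00–13:30, 13:45–15:45.
Ximena ∩ Anders: 11:30–11:45, 14:30–14:45, 15:00–15:15, 16:15–17:30.
Ximena ∩ Anders ∩ Uma: 11:30–11:45, 15:00–15:15, 16:15–16:30.
Ximena ∩ Anders ∩ Uma ∩ Sven: 15:00–15:15.
Windows ≥ 60 min: (none).

none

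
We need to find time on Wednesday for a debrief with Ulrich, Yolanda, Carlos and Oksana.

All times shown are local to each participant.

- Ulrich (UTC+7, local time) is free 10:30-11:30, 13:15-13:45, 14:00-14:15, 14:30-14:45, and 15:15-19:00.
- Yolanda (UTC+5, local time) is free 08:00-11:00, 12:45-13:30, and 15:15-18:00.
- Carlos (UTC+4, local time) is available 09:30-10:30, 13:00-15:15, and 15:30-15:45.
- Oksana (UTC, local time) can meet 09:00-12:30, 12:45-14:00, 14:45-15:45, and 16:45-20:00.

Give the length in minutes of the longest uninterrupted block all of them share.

Ulrich → UTC: 03:30–04:30, 06:15–06:45, 07:00–07:15, 07:30–07:45, 08:15–12:00.
Yolanda → UTC: 03:00–06:00, 07:45–08:30, 10:15–13:00.
Carlos → UTC: 05:30–06:30, 09:00–11:15, 11:30–11:45.
Oksana → UTC: 09:00–12:30, 12:45–14:00, 14:45–15:45, 16:45–20:00.
Ulrich ∩ Yolanda: 03:30–04:30, 08:15–08:30, 10:15–12:00.
Ulrich ∩ Yolanda ∩ Carlos: 10:15–11:15, 11:30–11:45.
Ulrich ∩ Yolanda ∩ Carlos ∩ Oksana: 10:15–11:15, 11:30–11:45.
Common window lengths: 60, 15 min; longest is 60.

60 minutes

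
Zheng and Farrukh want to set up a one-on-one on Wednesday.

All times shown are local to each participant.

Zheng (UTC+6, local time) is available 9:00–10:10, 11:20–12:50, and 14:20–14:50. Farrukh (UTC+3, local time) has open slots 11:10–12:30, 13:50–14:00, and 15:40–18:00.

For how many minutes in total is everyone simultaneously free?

Zheng → UTC: 03:00–04:10, 05:20–06:50, 08:20–08:50.
Farrukh → UTC: 08:10–09:30, 10:50–11:00, 12:40–15:00.
Zheng ∩ Farrukh: 08:20–08:50.
Total common minutes: 30.

30 minutes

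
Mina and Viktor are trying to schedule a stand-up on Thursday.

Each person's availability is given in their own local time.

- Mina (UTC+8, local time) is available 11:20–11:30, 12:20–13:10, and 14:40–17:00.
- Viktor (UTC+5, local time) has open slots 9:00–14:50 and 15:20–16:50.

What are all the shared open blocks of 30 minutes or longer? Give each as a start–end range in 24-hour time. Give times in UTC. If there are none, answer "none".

04:20–05:10, 06:40–09:00

Mina → UTC: 03:20–03:30, 04:20–05:10, 06:40–09:00.
Viktor → UTC: 04:00–09:50, 10:20–11:50.
Mina ∩ Viktor: 04:20–05:10, 06:40–09:00.
Windows ≥ 30 min: 04:20–05:10, 06:40–09:00.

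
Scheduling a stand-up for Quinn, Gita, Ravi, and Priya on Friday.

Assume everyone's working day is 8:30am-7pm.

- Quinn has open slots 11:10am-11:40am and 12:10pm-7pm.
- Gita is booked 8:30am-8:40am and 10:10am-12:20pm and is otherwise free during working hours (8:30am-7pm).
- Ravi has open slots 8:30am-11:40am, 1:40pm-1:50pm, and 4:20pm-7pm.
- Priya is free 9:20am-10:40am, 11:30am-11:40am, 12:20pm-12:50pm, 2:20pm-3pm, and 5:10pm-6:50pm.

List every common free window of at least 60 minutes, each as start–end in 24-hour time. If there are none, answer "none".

Gita free within 08:30–19:00: 08:40–10:10, 12:20–19:00.
Quinn ∩ Gita: 12:20–19:00.
Quinn ∩ Gita ∩ Ravi: 13:40–13:50, 16:20–19:00.
Quinn ∩ Gita ∩ Ravi ∩ Priya: 17:10–18:50.
Windows ≥ 60 min: 17:10–18:50.

17:10–18:50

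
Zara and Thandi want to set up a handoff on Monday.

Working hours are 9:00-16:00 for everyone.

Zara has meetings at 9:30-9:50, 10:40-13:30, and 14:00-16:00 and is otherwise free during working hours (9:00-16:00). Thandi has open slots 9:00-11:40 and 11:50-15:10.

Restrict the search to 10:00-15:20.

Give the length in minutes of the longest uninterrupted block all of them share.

Zara free within 09:00–16:00: 09:00–09:30, 09:50–10:40, 13:30–14:00.
Zara ∩ Thandi: 09:00–09:30, 09:50–10:40, 13:30–14:00.
Restricted to 10:00–15:20: 10:00–10:40, 13:30–14:00.
Common window lengths: 40, 30 min; longest is 40.

40 minutes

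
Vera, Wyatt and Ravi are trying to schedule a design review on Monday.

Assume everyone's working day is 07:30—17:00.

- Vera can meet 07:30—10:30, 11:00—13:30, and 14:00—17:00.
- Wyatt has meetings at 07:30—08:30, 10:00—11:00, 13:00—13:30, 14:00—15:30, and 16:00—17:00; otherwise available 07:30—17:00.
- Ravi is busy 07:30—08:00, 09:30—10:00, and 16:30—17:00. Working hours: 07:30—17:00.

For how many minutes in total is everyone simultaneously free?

Wyatt free within 07:30–17:00: 08:30–10:00, 11:00–13:00, 13:30–14:00, 15:30–16:00.
Ravi free within 07:30–17:00: 08:00–09:30, 10:00–16:30.
Vera ∩ Wyatt: 08:30–10:00, 11:00–13:00, 15:30–16:00.
Vera ∩ Wyatt ∩ Ravi: 08:30–09:30, 11:00–13:00, 15:30–16:00.
Total common minutes: 60 + 120 + 30 = 210.

210 minutes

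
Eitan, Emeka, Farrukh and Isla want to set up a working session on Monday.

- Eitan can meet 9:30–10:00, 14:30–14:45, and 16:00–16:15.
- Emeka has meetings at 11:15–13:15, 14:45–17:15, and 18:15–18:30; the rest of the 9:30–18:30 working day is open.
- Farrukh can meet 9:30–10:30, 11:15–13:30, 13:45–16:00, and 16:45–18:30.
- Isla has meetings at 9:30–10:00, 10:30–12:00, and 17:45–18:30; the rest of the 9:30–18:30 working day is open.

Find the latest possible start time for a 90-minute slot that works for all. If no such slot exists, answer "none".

none

Emeka free within 09:30–18:30: 09:30–11:15, 13:15–14:45, 17:15–18:15.
Isla free within 09:30–18:30: 10:00–10:30, 12:00–17:45.
Eitan ∩ Emeka: 09:30–10:00, 14:30–14:45.
Eitan ∩ Emeka ∩ Farrukh: 09:30–10:00, 14:30–14:45.
Eitan ∩ Emeka ∩ Farrukh ∩ Isla: 14:30–14:45.
Windows ≥ 90 min: (none).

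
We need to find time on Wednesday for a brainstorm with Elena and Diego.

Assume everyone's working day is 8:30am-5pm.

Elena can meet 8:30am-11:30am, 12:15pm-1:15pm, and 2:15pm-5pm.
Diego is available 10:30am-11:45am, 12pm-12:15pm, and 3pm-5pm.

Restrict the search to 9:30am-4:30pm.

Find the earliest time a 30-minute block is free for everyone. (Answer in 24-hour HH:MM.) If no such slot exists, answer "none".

10:30

Elena ∩ Diego: 10:30–11:30, 15:00–17:00.
Restricted to 09:30–16:30: 10:30–11:30, 15:00–16:30.
Windows ≥ 30 min: 10:30–11:30, 15:00–16:30.
Earliest such window starts at 10:30.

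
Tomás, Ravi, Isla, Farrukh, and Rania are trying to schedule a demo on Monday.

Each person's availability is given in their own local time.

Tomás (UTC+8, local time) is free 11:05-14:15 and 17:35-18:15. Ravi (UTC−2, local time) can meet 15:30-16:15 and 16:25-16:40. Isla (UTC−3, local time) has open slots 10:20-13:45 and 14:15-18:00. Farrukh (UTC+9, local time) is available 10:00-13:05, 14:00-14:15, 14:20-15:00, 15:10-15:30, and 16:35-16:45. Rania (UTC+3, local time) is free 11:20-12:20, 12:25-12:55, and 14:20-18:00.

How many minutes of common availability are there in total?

0 minutes

Tomás → UTC: 03:05–06:15, 09:35–10:15.
Ravi → UTC: 17:30–18:15, 18:25–18:40.
Isla → UTC: 13:20–16:45, 17:15–21:00.
Farrukh → UTC: 01:00–04:05, 05:00–05:15, 05:20–06:00, 06:10–06:30, 07:35–07:45.
Rania → UTC: 08:20–09:20, 09:25–09:55, 11:20–15:00.
Tomás ∩ Ravi: (none).
Tomás ∩ Ravi ∩ Isla: (none).
Tomás ∩ Ravi ∩ Isla ∩ Farrukh: (none).
Tomás ∩ Ravi ∩ Isla ∩ Farrukh ∩ Rania: (none).
Total common minutes: 0.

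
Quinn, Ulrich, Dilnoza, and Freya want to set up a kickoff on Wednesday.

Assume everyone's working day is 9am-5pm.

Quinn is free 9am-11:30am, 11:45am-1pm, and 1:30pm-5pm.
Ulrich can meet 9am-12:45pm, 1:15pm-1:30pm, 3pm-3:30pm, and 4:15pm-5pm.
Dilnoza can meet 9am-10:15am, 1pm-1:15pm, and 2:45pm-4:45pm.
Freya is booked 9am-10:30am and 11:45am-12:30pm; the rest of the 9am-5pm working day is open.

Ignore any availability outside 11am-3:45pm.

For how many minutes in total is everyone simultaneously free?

30 minutes

Freya free within 09:00–17:00: 10:30–11:45, 12:30–17:00.
Quinn ∩ Ulrich: 09:00–11:30, 11:45–12:45, 15:00–15:30, 16:15–17:00.
Quinn ∩ Ulrich ∩ Dilnoza: 09:00–10:15, 15:00–15:30, 16:15–16:45.
Quinn ∩ Ulrich ∩ Dilnoza ∩ Freya: 15:00–15:30, 16:15–16:45.
Restricted to 11:00–15:45: 15:00–15:30.
Total common minutes: 30.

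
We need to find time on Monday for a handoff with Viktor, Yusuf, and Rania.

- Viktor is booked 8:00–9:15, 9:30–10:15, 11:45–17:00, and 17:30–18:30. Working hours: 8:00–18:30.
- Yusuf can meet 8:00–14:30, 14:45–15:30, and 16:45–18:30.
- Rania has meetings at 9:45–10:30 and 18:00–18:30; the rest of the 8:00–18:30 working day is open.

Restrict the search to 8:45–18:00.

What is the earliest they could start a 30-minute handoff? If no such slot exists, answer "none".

10:30

Viktor free within 08:00–18:30: 09:15–09:30, 10:15–11:45, 17:00–17:30.
Rania free within 08:00–18:30: 08:00–09:45, 10:30–18:00.
Viktor ∩ Yusuf: 09:15–09:30, 10:15–11:45, 17:00–17:30.
Viktor ∩ Yusuf ∩ Rania: 09:15–09:30, 10:30–11:45, 17:00–17:30.
Restricted to 08:45–18:00: 09:15–09:30, 10:30–11:45, 17:00–17:30.
Windows ≥ 30 min: 10:30–11:45, 17:00–17:30.
Earliest such window starts at 10:30.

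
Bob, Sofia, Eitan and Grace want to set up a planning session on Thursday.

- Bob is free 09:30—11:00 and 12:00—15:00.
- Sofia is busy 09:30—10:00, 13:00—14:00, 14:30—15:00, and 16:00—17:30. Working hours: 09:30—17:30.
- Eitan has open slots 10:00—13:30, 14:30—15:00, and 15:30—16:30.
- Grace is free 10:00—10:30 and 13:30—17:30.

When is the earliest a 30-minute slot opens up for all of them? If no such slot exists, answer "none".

Sofia free within 09:30–17:30: 10:00–13:00, 14:00–14:30, 15:00–16:00.
Bob ∩ Sofia: 10:00–11:00, 12:00–13:00, 14:00–14:30.
Bob ∩ Sofia ∩ Eitan: 10:00–11:00, 12:00–13:00.
Bob ∩ Sofia ∩ Eitan ∩ Grace: 10:00–10:30.
Windows ≥ 30 min: 10:00–10:30.
Earliest such window starts at 10:00.

10:00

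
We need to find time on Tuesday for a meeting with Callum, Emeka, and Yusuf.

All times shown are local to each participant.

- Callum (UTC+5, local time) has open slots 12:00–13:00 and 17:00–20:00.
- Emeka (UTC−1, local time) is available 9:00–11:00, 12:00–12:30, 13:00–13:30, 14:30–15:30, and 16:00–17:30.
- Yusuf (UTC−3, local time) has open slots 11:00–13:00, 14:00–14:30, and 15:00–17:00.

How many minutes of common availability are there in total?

Callum → UTC: 07:00–08:00, 12:00–15:00.
Emeka → UTC: 10:00–12:00, 13:00–13:30, 14:00–14:30, 15:30–16:30, 17:00–18:30.
Yusuf → UTC: 14:00–16:00, 17:00–17:30, 18:00–20:00.
Callum ∩ Emeka: 13:00–13:30, 14:00–14:30.
Callum ∩ Emeka ∩ Yusuf: 14:00–14:30.
Total common minutes: 30.

30 minutes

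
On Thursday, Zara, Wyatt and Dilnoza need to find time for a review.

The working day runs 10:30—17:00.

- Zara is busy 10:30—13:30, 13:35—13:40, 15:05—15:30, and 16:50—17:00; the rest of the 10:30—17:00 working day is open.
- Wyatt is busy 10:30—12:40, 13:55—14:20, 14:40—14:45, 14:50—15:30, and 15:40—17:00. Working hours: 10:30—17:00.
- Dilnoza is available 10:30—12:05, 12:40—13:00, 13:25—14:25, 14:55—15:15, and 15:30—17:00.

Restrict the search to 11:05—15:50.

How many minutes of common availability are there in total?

Zara free within 10:30–17:00: 13:30–13:35, 13:40–15:05, 15:30–16:50.
Wyatt free within 10:30–17:00: 12:40–13:55, 14:20–14:40, 14:45–14:50, 15:30–15:40.
Zara ∩ Wyatt: 13:30–13:35, 13:40–13:55, 14:20–14:40, 14:45–14:50, 15:30–15:40.
Zara ∩ Wyatt ∩ Dilnoza: 13:30–13:35, 13:40–13:55, 14:20–14:25, 15:30–15:40.
Restricted to 11:05–15:50: 13:30–13:35, 13:40–13:55, 14:20–14:25, 15:30–15:40.
Total common minutes: 5 + 15 + 5 + 10 = 35.

35 minutes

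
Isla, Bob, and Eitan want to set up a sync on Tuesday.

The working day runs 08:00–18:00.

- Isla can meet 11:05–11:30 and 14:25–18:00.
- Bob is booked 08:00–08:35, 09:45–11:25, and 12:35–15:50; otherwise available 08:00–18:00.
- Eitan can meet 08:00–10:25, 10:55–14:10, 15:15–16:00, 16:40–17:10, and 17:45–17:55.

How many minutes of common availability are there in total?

Bob free within 08:00–18:00: 08:35–09:45, 11:25–12:35, 15:50–18:00.
Isla ∩ Bob: 11:25–11:30, 15:50–18:00.
Isla ∩ Bob ∩ Eitan: 11:25–11:30, 15:50–16:00, 16:40–17:10, 17:45–17:55.
Total common minutes: 5 + 10 + 30 + 10 = 55.

55 minutes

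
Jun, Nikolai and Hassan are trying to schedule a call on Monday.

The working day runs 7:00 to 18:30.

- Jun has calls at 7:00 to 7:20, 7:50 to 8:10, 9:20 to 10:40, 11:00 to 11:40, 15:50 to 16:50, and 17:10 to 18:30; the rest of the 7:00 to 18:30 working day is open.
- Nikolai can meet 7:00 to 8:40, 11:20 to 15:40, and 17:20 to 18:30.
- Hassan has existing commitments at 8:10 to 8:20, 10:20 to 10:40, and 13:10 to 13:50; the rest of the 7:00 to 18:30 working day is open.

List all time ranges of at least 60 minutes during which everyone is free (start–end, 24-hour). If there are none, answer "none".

Jun free within 07:00–18:30: 07:20–07:50, 08:10–09:20, 10:40–11:00, 11:40–15:50, 16:50–17:10.
Hassan free within 07:00–18:30: 07:00–08:10, 08:20–10:20, 10:40–13:10, 13:50–18:30.
Jun ∩ Nikolai: 07:20–07:50, 08:10–08:40, 11:40–15:40.
Jun ∩ Nikolai ∩ Hassan: 07:20–07:50, 08:20–08:40, 11:40–13:10, 13:50–15:40.
Windows ≥ 60 min: 11:40–13:10, 13:50–15:40.

11:40–13:10, 13:50–15:40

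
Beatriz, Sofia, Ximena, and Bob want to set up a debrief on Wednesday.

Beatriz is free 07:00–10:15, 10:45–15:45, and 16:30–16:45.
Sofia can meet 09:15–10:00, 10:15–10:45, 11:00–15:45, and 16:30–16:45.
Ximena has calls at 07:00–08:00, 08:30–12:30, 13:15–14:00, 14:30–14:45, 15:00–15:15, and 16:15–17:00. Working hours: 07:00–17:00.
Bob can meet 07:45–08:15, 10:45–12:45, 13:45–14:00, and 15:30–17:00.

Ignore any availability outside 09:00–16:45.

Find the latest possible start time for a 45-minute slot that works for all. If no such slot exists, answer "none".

none

Ximena free within 07:00–17:00: 08:00–08:30, 12:30–13:15, 14:00–14:30, 14:45–15:00, 15:15–16:15.
Beatriz ∩ Sofia: 09:15–10:00, 11:00–15:45, 16:30–16:45.
Beatriz ∩ Sofia ∩ Ximena: 12:30–13:15, 14:00–14:30, 14:45–15:00, 15:15–15:45.
Beatriz ∩ Sofia ∩ Ximena ∩ Bob: 12:30–12:45, 15:30–15:45.
Restricted to 09:00–16:45: 12:30–12:45, 15:30–15:45.
Windows ≥ 45 min: (none).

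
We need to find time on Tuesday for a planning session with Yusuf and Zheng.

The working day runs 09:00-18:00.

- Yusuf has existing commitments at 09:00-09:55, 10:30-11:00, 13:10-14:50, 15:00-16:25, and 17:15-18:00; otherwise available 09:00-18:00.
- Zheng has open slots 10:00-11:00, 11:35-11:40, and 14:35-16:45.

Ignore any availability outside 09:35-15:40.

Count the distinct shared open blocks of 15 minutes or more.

1

Yusuf free within 09:00–18:00: 09:55–10:30, 11:00–13:10, 14:50–15:00, 16:25–17:15.
Yusuf ∩ Zheng: 10:00–10:30, 11:35–11:40, 14:50–15:00, 16:25–16:45.
Restricted to 09:35–15:40: 10:00–10:30, 11:35–11:40, 14:50–15:00.
Windows ≥ 15 min: 10:00–10:30.
That's 1 window.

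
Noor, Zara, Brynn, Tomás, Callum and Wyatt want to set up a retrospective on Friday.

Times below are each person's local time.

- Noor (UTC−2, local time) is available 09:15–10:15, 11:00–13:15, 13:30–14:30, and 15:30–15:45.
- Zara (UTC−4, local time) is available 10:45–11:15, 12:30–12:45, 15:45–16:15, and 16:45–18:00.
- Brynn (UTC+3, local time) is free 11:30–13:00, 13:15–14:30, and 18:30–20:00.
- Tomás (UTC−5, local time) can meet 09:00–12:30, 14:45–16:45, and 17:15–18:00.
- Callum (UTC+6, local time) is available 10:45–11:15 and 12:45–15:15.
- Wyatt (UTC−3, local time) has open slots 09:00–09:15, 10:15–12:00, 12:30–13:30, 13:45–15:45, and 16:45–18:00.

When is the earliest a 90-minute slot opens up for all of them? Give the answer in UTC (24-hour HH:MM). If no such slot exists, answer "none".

Noor → UTC: 11:15–12:15, 13:00–15:15, 15:30–16:30, 17:30–17:45.
Zara → UTC: 14:45–15:15, 16:30–16:45, 19:45–20:15, 20:45–22:00.
Brynn → UTC: 08:30–10:00, 10:15–11:30, 15:30–17:00.
Tomás → UTC: 14:00–17:30, 19:45–21:45, 22:15–23:00.
Callum → UTC: 04:45–05:15, 06:45–09:15.
Wyatt → UTC: 12:00–12:15, 13:15–15:00, 15:30–16:30, 16:45–18:45, 19:45–21:00.
Noor ∩ Zara: 14:45–15:15.
Noor ∩ Zara ∩ Brynn: (none).
Noor ∩ Zara ∩ Brynn ∩ Tomás: (none).
Noor ∩ Zara ∩ Brynn ∩ Tomás ∩ Callum: (none).
Noor ∩ Zara ∩ Brynn ∩ Tomás ∩ Callum ∩ Wyatt: (none).
Windows ≥ 90 min: (none).

none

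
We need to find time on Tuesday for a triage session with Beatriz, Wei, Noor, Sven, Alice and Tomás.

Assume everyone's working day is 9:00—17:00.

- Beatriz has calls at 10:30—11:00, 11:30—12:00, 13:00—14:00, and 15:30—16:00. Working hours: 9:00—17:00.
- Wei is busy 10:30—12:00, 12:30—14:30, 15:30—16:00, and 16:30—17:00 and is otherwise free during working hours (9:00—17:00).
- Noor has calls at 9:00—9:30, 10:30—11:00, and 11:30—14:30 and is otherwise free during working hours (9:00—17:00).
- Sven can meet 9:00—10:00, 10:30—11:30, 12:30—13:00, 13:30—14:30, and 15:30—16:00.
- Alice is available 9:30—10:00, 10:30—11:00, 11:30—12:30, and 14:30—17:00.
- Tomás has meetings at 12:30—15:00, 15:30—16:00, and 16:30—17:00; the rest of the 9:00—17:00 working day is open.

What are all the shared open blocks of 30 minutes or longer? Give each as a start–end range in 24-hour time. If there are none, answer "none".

Beatriz free within 09:00–17:00: 09:00–10:30, 11:00–11:30, 12:00–13:00, 14:00–15:30, 16:00–17:00.
Wei free within 09:00–17:00: 09:00–10:30, 12:00–12:30, 14:30–15:30, 16:00–16:30.
Noor free within 09:00–17:00: 09:30–10:30, 11:00–11:30, 14:30–17:00.
Tomás free within 09:00–17:00: 09:00–12:30, 15:00–15:30, 16:00–16:30.
Beatriz ∩ Wei: 09:00–10:30, 12:00–12:30, 14:30–15:30, 16:00–16:30.
Beatriz ∩ Wei ∩ Noor: 09:30–10:30, 14:30–15:30, 16:00–16:30.
Beatriz ∩ Wei ∩ Noor ∩ Sven: 09:30–10:00.
Beatriz ∩ Wei ∩ Noor ∩ Sven ∩ Alice: 09:30–10:00.
Beatriz ∩ Wei ∩ Noor ∩ Sven ∩ Alice ∩ Tomás: 09:30–10:00.
Windows ≥ 30 min: 09:30–10:00.

09:30–10:00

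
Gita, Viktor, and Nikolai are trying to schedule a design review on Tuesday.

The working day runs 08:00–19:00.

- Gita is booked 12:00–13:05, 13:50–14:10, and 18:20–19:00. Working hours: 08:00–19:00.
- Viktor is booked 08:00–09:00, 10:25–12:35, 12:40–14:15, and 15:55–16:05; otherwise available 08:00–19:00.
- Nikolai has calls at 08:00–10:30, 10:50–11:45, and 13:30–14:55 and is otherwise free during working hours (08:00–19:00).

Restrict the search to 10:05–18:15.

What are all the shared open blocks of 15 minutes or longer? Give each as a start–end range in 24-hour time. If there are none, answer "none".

14:55–15:55, 16:05–18:15

Gita free within 08:00–19:00: 08:00–12:00, 13:05–13:50, 14:10–18:20.
Viktor free within 08:00–19:00: 09:00–10:25, 12:35–12:40, 14:15–15:55, 16:05–19:00.
Nikolai free within 08:00–19:00: 10:30–10:50, 11:45–13:30, 14:55–19:00.
Gita ∩ Viktor: 09:00–10:25, 14:15–15:55, 16:05–18:20.
Gita ∩ Viktor ∩ Nikolai: 14:55–15:55, 16:05–18:20.
Restricted to 10:05–18:15: 14:55–15:55, 16:05–18:15.
Windows ≥ 15 min: 14:55–15:55, 16:05–18:15.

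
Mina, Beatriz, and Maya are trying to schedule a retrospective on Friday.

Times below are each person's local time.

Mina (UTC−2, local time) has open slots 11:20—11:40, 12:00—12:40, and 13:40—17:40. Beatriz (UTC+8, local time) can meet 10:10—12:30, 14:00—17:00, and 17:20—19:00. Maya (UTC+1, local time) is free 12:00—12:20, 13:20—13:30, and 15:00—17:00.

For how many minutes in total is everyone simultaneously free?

0 minutes

Mina → UTC: 13:20–13:40, 14:00–14:40, 15:40–19:40.
Beatriz → UTC: 02:10–04:30, 06:00–09:00, 09:20–11:00.
Maya → UTC: 11:00–11:20, 12:20–12:30, 14:00–16:00.
Mina ∩ Beatriz: (none).
Mina ∩ Beatriz ∩ Maya: (none).
Total common minutes: 0.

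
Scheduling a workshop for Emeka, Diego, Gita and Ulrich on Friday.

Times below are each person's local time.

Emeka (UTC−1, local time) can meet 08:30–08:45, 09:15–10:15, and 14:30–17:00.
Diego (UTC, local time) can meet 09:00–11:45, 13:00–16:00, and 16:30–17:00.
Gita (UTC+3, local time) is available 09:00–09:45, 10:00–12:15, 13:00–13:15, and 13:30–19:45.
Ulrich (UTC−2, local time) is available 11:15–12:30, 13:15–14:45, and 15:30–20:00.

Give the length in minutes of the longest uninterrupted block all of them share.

Emeka → UTC: 09:30–09:45, 10:15–11:15, 15:30–18:00.
Diego → UTC: 09:00–11:45, 13:00–16:00, 16:30–17:00.
Gita → UTC: 06:00–06:45, 07:00–09:15, 10:00–10:15, 10:30–16:45.
Ulrich → UTC: 13:15–14:30, 15:15–16:45, 17:30–22:00.
Emeka ∩ Diego: 09:30–09:45, 10:15–11:15, 15:30–16:00, 16:30–17:00.
Emeka ∩ Diego ∩ Gita: 10:30–11:15, 15:30–16:00, 16:30–16:45.
Emeka ∩ Diego ∩ Gita ∩ Ulrich: 15:30–16:00, 16:30–16:45.
Common window lengths: 30, 15 min; longest is 30.

30 minutes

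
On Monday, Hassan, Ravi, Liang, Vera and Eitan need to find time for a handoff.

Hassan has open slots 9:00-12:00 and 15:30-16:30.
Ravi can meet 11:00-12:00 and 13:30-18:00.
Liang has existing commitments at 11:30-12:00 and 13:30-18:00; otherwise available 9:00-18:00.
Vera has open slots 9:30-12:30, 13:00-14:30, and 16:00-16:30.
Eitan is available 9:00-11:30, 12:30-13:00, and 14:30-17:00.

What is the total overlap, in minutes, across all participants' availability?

30 minutes

Liang free within 09:00–18:00: 09:00–11:30, 12:00–13:30.
Hassan ∩ Ravi: 11:00–12:00, 15:30–16:30.
Hassan ∩ Ravi ∩ Liang: 11:00–11:30.
Hassan ∩ Ravi ∩ Liang ∩ Vera: 11:00–11:30.
Hassan ∩ Ravi ∩ Liang ∩ Vera ∩ Eitan: 11:00–11:30.
Total common minutes: 30.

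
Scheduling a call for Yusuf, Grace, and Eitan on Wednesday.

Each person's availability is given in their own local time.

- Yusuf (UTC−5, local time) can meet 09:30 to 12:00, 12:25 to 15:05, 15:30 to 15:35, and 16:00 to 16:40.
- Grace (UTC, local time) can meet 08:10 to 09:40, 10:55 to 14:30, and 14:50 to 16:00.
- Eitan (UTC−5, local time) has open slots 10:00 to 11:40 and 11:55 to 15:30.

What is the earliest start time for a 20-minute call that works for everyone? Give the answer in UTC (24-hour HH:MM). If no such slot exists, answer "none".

15:00

Yusuf → UTC: 14:30–17:00, 17:25–20:05, 20:30–20:35, 21:00–21:40.
Grace → UTC: 08:10–09:40, 10:55–14:30, 14:50–16:00.
Eitan → UTC: 15:00–16:40, 16:55–20:30.
Yusuf ∩ Grace: 14:50–16:00.
Yusuf ∩ Grace ∩ Eitan: 15:00–16:00.
Windows ≥ 20 min: 15:00–16:00.
Earliest such window starts at 15:00.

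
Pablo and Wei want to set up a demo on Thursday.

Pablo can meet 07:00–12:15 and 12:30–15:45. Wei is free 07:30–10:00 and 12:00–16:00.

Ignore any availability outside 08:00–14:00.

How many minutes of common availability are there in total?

225 minutes

Pablo ∩ Wei: 07:30–10:00, 12:00–12:15, 12:30–15:45.
Restricted to 08:00–14:00: 08:00–10:00, 12:00–12:15, 12:30–14:00.
Total common minutes: 120 + 15 + 90 = 225.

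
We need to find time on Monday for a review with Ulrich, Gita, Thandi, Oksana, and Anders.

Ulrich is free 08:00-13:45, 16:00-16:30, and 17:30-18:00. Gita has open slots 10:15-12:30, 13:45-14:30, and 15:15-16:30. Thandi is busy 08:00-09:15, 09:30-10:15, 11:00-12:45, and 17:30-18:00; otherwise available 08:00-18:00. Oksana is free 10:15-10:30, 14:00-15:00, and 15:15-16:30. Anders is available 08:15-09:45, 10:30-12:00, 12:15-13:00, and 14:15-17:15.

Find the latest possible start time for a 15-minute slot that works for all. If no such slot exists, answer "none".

16:15

Thandi free within 08:00–18:00: 09:15–09:30, 10:15–11:00, 12:45–17:30.
Ulrich ∩ Gita: 10:15–12:30, 16:00–16:30.
Ulrich ∩ Gita ∩ Thandi: 10:15–11:00, 16:00–16:30.
Ulrich ∩ Gita ∩ Thandi ∩ Oksana: 10:15–10:30, 16:00–16:30.
Ulrich ∩ Gita ∩ Thandi ∩ Oksana ∩ Anders: 16:00–16:30.
Windows ≥ 15 min: 16:00–16:30.
Latest start in the last window 16:00–16:30 is 16:30 − 15 min = 16:15.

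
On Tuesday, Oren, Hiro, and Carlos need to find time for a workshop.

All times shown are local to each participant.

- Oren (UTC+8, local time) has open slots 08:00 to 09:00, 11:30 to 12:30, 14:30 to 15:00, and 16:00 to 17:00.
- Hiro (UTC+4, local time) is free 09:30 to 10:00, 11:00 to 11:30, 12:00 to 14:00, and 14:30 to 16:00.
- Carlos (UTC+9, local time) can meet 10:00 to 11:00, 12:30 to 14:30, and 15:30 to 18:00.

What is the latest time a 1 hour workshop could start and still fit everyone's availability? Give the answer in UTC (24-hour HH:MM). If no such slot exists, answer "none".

08:00

Oren → UTC: 00:00–01:00, 03:30–04:30, 06:30–07:00, 08:00–09:00.
Hiro → UTC: 05:30–06:00, 07:00–07:30, 08:00–10:00, 10:30–12:00.
Carlos → UTC: 01:00–02:00, 03:30–05:30, 06:30–09:00.
Oren ∩ Hiro: 08:00–09:00.
Oren ∩ Hiro ∩ Carlos: 08:00–09:00.
Windows ≥ 60 min: 08:00–09:00.
Latest start in the last window 08:00–09:00 is 09:00 − 60 min = 08:00.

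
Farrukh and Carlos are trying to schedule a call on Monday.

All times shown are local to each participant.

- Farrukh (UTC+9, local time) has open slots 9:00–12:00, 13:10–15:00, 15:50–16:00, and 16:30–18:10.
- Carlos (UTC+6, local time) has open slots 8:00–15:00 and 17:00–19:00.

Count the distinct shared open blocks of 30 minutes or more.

Farrukh → UTC: 00:00–03:00, 04:10–06:00, 06:50–07:00, 07:30–09:10.
Carlos → UTC: 02:00–09:00, 11:00–13:00.
Farrukh ∩ Carlos: 02:00–03:00, 04:10–06:00, 06:50–07:00, 07:30–09:00.
Windows ≥ 30 min: 02:00–03:00, 04:10–06:00, 07:30–09:00.
That's 3 windows.

3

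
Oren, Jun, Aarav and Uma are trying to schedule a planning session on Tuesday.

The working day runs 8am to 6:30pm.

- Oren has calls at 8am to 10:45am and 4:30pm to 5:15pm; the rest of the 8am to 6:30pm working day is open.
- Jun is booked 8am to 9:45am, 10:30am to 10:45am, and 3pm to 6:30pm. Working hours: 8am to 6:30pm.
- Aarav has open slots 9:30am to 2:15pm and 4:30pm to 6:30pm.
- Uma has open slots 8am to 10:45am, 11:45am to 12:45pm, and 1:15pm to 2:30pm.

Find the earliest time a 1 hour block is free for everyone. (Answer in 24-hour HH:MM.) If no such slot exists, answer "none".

11:45

Oren free within 08:00–18:30: 10:45–16:30, 17:15–18:30.
Jun free within 08:00–18:30: 09:45–10:30, 10:45–15:00.
Oren ∩ Jun: 10:45–15:00.
Oren ∩ Jun ∩ Aarav: 10:45–14:15.
Oren ∩ Jun ∩ Aarav ∩ Uma: 11:45–12:45, 13:15–14:15.
Windows ≥ 60 min: 11:45–12:45, 13:15–14:15.
Earliest such window starts at 11:45.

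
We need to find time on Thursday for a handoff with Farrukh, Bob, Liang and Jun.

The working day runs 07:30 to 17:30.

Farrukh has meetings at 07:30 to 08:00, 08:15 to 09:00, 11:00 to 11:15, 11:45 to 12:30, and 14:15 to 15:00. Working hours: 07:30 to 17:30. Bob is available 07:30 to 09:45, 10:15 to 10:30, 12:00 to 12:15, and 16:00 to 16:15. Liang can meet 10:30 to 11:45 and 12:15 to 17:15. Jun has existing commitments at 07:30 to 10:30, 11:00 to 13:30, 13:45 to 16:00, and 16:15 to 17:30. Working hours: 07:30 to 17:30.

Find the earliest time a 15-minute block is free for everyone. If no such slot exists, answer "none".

Farrukh free within 07:30–17:30: 08:00–08:15, 09:00–11:00, 11:15–11:45, 12:30–14:15, 15:00–17:30.
Jun free within 07:30–17:30: 10:30–11:00, 13:30–13:45, 16:00–16:15.
Farrukh ∩ Bob: 08:00–08:15, 09:00–09:45, 10:15–10:30, 16:00–16:15.
Farrukh ∩ Bob ∩ Liang: 16:00–16:15.
Farrukh ∩ Bob ∩ Liang ∩ Jun: 16:00–16:15.
Windows ≥ 15 min: 16:00–16:15.
Earliest such window starts at 16:00.

16:00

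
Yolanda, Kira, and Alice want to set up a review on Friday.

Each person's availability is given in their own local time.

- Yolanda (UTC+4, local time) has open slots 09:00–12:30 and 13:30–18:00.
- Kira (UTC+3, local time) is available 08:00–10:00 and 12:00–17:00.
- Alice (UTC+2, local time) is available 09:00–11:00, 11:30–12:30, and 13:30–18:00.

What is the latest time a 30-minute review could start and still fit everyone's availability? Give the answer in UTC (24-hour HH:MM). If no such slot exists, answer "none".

13:30

Yolanda → UTC: 05:00–08:30, 09:30–14:00.
Kira → UTC: 05:00–07:00, 09:00–14:00.
Alice → UTC: 07:00–09:00, 09:30–10:30, 11:30–16:00.
Yolanda ∩ Kira: 05:00–07:00, 09:30–14:00.
Yolanda ∩ Kira ∩ Alice: 09:30–10:30, 11:30–14:00.
Windows ≥ 30 min: 09:30–10:30, 11:30–14:00.
Latest start in the last window 11:30–14:00 is 14:00 − 30 min = 13:30.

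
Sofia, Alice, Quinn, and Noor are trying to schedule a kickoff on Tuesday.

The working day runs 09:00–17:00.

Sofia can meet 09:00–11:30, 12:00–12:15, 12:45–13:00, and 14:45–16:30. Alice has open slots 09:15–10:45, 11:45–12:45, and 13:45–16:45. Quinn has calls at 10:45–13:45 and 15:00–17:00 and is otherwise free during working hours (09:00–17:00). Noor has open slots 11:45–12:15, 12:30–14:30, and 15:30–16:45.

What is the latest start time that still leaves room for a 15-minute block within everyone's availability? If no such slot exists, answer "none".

Quinn free within 09:00–17:00: 09:00–10:45, 13:45–15:00.
Sofia ∩ Alice: 09:15–10:45, 12:00–12:15, 14:45–16:30.
Sofia ∩ Alice ∩ Quinn: 09:15–10:45, 14:45–15:00.
Sofia ∩ Alice ∩ Quinn ∩ Noor: (none).
Windows ≥ 15 min: (none).

none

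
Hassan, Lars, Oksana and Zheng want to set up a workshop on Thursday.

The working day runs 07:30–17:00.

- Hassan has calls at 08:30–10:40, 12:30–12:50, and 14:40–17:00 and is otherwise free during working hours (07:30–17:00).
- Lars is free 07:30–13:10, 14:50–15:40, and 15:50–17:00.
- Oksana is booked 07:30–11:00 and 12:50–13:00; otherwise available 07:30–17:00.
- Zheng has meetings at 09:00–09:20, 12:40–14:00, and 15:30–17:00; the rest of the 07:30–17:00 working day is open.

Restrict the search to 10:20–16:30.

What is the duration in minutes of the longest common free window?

Hassan free within 07:30–17:00: 07:30–08:30, 10:40–12:30, 12:50–14:40.
Oksana free within 07:30–17:00: 11:00–12:50, 13:00–17:00.
Zheng free within 07:30–17:00: 07:30–09:00, 09:20–12:40, 14:00–15:30.
Hassan ∩ Lars: 07:30–08:30, 10:40–12:30, 12:50–13:10.
Hassan ∩ Lars ∩ Oksana: 11:00–12:30, 13:00–13:10.
Hassan ∩ Lars ∩ Oksana ∩ Zheng: 11:00–12:30.
Restricted to 10:20–16:30: 11:00–12:30.
Single common window of 90 minutes.

90 minutes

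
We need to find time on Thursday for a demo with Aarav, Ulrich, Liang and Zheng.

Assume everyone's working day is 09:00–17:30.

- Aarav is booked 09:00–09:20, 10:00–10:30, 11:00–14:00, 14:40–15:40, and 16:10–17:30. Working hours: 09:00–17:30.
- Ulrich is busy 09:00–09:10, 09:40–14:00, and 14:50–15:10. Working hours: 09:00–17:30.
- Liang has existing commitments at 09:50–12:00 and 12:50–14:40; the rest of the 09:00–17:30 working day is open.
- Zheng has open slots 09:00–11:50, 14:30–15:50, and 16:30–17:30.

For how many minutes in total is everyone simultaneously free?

Aarav free within 09:00–17:30: 09:20–10:00, 10:30–11:00, 14:00–14:40, 15:40–16:10.
Ulrich free within 09:00–17:30: 09:10–09:40, 14:00–14:50, 15:10–17:30.
Liang free within 09:00–17:30: 09:00–09:50, 12:00–12:50, 14:40–17:30.
Aarav ∩ Ulrich: 09:20–09:40, 14:00–14:40, 15:40–16:10.
Aarav ∩ Ulrich ∩ Liang: 09:20–09:40, 15:40–16:10.
Aarav ∩ Ulrich ∩ Liang ∩ Zheng: 09:20–09:40, 15:40–15:50.
Total common minutes: 20 + 10 = 30.

30 minutes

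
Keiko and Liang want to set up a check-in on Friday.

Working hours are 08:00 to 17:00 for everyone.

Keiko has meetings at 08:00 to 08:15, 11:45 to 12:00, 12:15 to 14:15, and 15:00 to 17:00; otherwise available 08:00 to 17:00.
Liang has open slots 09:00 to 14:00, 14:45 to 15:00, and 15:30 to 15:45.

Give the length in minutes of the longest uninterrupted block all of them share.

Keiko free within 08:00–17:00: 08:15–11:45, 12:00–12:15, 14:15–15:00.
Keiko ∩ Liang: 09:00–11:45, 12:00–12:15, 14:45–15:00.
Common window lengths: 165, 15, 15 min; longest is 165.

165 minutes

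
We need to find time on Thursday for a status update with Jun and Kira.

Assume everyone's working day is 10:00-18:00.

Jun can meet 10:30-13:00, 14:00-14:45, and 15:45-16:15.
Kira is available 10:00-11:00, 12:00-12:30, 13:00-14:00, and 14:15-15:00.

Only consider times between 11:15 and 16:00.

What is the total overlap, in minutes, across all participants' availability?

Jun ∩ Kira: 10:30–11:00, 12:00–12:30, 14:15–14:45.
Restricted to 11:15–16:00: 12:00–12:30, 14:15–14:45.
Total common minutes: 30 + 30 = 60.

60 minutes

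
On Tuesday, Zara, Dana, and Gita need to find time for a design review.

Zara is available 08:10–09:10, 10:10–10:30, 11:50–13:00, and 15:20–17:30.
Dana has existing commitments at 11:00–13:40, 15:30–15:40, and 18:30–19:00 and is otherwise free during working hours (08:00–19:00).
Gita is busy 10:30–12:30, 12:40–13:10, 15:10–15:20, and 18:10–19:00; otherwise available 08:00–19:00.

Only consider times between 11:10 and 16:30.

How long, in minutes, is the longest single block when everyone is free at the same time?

50 minutes

Dana free within 08:00–19:00: 08:00–11:00, 13:40–15:30, 15:40–18:30.
Gita free within 08:00–19:00: 08:00–10:30, 12:30–12:40, 13:10–15:10, 15:20–18:10.
Zara ∩ Dana: 08:10–09:10, 10:10–10:30, 15:20–15:30, 15:40–17:30.
Zara ∩ Dana ∩ Gita: 08:10–09:10, 10:10–10:30, 15:20–15:30, 15:40–17:30.
Restricted to 11:10–16:30: 15:20–15:30, 15:40–16:30.
Common window lengths: 10, 50 min; longest is 50.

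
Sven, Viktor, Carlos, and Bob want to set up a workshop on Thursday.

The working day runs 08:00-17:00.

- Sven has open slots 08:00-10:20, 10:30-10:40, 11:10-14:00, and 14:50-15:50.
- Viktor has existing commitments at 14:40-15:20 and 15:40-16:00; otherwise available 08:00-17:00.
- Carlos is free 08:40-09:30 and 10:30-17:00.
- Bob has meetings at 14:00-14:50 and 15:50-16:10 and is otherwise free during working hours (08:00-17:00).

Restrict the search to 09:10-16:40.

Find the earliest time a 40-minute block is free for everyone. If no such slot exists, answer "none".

Viktor free within 08:00–17:00: 08:00–14:40, 15:20–15:40, 16:00–17:00.
Bob free within 08:00–17:00: 08:00–14:00, 14:50–15:50, 16:10–17:00.
Sven ∩ Viktor: 08:00–10:20, 10:30–10:40, 11:10–14:00, 15:20–15:40.
Sven ∩ Viktor ∩ Carlos: 08:40–09:30, 10:30–10:40, 11:10–14:00, 15:20–15:40.
Sven ∩ Viktor ∩ Carlos ∩ Bob: 08:40–09:30, 10:30–10:40, 11:10–14:00, 15:20–15:40.
Restricted to 09:10–16:40: 09:10–09:30, 10:30–10:40, 11:10–14:00, 15:20–15:40.
Windows ≥ 40 min: 11:10–14:00.
Earliest such window starts at 11:10.

11:10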